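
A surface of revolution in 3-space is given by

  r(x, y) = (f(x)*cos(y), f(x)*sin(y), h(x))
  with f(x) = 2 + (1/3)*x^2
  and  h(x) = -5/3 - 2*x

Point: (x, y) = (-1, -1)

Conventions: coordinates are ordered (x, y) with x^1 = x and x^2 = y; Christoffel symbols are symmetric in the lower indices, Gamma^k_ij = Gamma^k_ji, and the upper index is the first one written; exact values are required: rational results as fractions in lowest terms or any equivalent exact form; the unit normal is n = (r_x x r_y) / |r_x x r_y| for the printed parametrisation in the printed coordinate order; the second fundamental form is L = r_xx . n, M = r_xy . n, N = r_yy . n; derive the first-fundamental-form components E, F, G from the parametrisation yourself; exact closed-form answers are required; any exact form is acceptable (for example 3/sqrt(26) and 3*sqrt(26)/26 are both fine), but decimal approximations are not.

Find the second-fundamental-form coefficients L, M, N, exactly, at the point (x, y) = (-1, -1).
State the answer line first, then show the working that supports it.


Answer: L = sqrt(10)/5, M = 0, N = -7*sqrt(10)/10

f = 7/3, f' = -2/3, f'' = 2/3, h' = -2, h'' = 0
E = 40/9, F = 0, G = 49/9; answer radicand W^2 = 40/9
unnormalised second-form numerators: l = 4/3, m = 0, n = -14/3; L = l/sqrt(40/9), and similarly M = m/sqrt(W^2), N = n/sqrt(W^2)


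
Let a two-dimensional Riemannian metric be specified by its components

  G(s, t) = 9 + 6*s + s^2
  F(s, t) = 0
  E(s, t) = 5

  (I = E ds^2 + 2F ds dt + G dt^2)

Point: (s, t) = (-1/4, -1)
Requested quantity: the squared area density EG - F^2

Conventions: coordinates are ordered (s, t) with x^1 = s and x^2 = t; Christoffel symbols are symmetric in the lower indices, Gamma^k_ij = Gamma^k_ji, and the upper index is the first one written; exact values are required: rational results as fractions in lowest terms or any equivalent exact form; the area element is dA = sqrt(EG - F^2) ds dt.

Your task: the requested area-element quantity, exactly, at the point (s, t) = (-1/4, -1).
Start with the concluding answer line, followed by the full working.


Answer: EG - F^2 = 605/16

E = 5, F = 0, G = 121/16; EG - F^2 = 605/16


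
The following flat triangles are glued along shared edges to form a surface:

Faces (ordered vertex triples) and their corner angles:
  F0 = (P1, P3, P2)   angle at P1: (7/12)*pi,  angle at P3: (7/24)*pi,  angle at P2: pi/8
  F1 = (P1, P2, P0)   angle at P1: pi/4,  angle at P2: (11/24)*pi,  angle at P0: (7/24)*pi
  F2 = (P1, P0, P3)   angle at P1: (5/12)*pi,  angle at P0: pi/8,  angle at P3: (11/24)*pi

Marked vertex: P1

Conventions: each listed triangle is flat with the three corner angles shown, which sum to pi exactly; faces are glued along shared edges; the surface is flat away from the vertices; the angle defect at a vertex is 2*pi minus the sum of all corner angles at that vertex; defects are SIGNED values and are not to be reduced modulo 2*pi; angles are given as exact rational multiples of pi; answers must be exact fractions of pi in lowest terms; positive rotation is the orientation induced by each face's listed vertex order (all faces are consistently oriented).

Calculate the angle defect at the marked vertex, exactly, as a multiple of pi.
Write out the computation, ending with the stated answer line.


Sum of corner angles at P1: (5/4)*pi
defect = 2*pi - (5/4)*pi

Answer: defect(P1) = (3/4)*pi


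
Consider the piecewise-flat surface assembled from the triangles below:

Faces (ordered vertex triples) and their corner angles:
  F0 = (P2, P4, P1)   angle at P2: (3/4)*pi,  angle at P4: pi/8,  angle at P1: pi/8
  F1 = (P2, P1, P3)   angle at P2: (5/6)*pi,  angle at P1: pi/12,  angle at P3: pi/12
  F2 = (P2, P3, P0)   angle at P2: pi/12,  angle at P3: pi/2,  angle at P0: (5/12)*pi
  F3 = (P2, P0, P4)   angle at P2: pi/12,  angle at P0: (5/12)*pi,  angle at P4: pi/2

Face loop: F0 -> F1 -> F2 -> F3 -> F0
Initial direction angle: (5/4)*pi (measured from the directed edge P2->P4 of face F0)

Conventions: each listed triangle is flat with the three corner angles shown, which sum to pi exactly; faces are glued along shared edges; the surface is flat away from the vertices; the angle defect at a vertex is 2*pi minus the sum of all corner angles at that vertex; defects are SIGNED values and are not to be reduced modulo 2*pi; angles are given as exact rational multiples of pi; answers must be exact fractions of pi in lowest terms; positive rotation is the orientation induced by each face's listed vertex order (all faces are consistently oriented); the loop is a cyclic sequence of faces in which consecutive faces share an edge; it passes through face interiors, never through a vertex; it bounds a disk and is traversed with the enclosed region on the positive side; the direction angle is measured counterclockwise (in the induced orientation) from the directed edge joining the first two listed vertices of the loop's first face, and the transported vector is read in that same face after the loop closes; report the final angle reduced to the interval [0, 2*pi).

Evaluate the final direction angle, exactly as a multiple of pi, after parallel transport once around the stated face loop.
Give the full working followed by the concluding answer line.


enclosed vertex P2: corner angles sum to (7/4)*pi, defect = 2*pi - (7/4)*pi = pi/4
final direction = starting direction + enclosed defect total, reduced mod 2*pi (induced orientation)
final angle = (5/4)*pi + pi/4 = (3/2)*pi (mod 2*pi)

Answer: final direction angle = (3/2)*pi


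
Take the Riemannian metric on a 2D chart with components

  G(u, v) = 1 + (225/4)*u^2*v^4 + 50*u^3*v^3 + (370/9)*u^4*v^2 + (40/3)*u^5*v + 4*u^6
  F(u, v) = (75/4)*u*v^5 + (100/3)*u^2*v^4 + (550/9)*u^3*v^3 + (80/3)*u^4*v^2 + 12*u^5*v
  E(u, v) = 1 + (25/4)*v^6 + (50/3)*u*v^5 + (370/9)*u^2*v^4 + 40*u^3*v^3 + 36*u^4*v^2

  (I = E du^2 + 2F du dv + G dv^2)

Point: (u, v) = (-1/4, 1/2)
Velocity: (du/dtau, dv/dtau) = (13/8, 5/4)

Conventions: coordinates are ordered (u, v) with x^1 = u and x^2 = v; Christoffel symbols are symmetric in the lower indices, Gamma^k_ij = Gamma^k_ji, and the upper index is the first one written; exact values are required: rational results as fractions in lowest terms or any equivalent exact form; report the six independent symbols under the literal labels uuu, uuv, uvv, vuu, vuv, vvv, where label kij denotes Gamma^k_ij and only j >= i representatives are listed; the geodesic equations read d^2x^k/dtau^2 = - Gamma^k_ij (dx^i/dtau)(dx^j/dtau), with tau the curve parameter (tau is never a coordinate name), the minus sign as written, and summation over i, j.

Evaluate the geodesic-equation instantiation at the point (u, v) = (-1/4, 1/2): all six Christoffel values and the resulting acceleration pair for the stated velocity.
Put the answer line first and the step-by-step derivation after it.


Answer: Gamma_uuu = -448/2861, Gamma_uuv = 952/2861, Gamma_uvv = -1120/2861, Gamma_vuu = 608/2861, Gamma_vuv = -1292/2861, Gamma_vvv = 1520/2861; accelerations (d^2u/dtau^2, d^2v/dtau^2) = (-1869/5722, 5073/11444)

E = 625/576, F = -133/1152, G = 2665/2304 at the point
E_u = -7/18, E_v = 119/144, F_u = 65/96, F_v = -67/64, G_u = -323/288, G_v = 95/72
EG - F^2 = 2861/2304;  g^inv = (2304/2861) * [[2665/2304, 133/1152], [133/1152, 625/576]]
first-kind symbols [ij,l] = (1/2)(d_i g_jl + d_j g_il - d_l g_ij): [uu,u] = E_u/2 = -7/36, [uu,v] = F_u - E_v/2 = 19/72, [uv,u] = E_v/2 = 119/288, [uv,v] = G_u/2 = -323/576, [vv,u] = F_v - G_u/2 = -35/72, [vv,v] = G_v/2 = 95/144
Gamma^u_ij = (G*[ij,u] - F*[ij,v])/(EG - F^2), Gamma^v_ij = (E*[ij,v] - F*[ij,u])/(EG - F^2)
Gamma_uuu = -448/2861, Gamma_uuv = 952/2861, Gamma_uvv = -1120/2861, Gamma_vuu = 608/2861, Gamma_vuv = -1292/2861, Gamma_vvv = 1520/2861
d^2u/dtau^2 = -(Gamma_uuu*(13/8)^2 + 2*Gamma_uuv*(13/8)*(5/4) + Gamma_uvv*(5/4)^2) = -1869/5722
d^2v/dtau^2 = -(Gamma_vuu*(13/8)^2 + 2*Gamma_vuv*(13/8)*(5/4) + Gamma_vvv*(5/4)^2) = 5073/11444


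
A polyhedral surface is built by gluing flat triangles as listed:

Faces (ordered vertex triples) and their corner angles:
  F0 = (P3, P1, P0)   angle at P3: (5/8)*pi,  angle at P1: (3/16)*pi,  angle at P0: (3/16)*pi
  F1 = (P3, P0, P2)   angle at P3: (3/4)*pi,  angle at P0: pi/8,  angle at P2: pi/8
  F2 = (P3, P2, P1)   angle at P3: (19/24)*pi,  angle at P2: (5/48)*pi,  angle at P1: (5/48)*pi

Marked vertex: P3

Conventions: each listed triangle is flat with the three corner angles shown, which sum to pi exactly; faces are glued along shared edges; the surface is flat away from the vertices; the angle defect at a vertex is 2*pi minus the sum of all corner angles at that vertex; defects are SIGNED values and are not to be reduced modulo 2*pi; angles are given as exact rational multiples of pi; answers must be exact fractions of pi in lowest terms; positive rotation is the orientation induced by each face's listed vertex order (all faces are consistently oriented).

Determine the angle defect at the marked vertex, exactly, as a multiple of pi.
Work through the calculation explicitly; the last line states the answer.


Sum of corner angles at P3: (13/6)*pi
defect = 2*pi - (13/6)*pi

Answer: defect(P3) = -pi/6


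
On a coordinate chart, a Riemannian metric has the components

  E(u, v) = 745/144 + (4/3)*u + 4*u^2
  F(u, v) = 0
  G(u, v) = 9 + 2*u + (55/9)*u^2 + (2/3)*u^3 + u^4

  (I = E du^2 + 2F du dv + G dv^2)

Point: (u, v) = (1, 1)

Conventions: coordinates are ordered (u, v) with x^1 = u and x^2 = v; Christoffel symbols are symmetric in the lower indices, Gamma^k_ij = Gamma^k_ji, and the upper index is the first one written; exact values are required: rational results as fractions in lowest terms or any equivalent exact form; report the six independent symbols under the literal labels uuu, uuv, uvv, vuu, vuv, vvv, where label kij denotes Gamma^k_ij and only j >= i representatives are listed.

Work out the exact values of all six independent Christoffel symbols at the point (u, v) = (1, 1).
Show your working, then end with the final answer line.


E = 1513/144, F = 0, G = 169/9 at the point
E_u = 28/3, E_v = 0, F_u = 0, F_v = 0, G_u = 182/9, G_v = 0
EG - F^2 = 255697/1296;  g^inv = (1296/255697) * [[169/9, 0], [0, 1513/144]]
first-kind symbols [ij,l] = (1/2)(d_i g_jl + d_j g_il - d_l g_ij): [uu,u] = E_u/2 = 14/3, [uu,v] = F_u - E_v/2 = 0, [uv,u] = E_v/2 = 0, [uv,v] = G_u/2 = 91/9, [vv,u] = F_v - G_u/2 = -91/9, [vv,v] = G_v/2 = 0
Gamma^u_ij = (G*[ij,u] - F*[ij,v])/(EG - F^2), Gamma^v_ij = (E*[ij,v] - F*[ij,u])/(EG - F^2)

Answer: Gamma_uuu = 672/1513, Gamma_uuv = 0, Gamma_uvv = -1456/1513, Gamma_vuu = 0, Gamma_vuv = 7/13, Gamma_vvv = 0


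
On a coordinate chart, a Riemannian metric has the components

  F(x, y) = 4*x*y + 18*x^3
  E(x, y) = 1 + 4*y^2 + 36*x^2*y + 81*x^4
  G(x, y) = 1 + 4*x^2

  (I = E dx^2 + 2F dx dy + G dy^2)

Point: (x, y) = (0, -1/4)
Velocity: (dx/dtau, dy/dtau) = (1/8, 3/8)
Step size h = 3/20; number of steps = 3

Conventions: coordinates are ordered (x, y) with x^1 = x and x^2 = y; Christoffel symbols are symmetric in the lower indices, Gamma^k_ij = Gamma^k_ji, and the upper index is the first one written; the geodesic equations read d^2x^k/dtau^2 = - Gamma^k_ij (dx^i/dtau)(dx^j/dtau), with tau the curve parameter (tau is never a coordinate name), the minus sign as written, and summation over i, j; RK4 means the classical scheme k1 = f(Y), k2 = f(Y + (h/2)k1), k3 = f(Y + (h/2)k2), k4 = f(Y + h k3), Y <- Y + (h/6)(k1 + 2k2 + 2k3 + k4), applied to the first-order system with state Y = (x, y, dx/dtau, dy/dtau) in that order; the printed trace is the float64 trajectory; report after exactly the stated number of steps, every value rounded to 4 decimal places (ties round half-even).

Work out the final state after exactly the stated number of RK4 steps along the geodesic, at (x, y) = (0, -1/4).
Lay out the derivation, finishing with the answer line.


f(Y) = (dx/dtau, dy/dtau, -Gamma^x_ij Y'^i Y'^j, -Gamma^y_ij Y'^i Y'^j) with the Gammas evaluated at the stage position; h = 0.150000; intermediate values shown to 6 dp
step 0: x = 0.0000, y = -0.2500, dx/dtau = 0.1250, dy/dtau = 0.3750
step 1:
  k1: at (x, y) = (0.000000, -0.250000), (dx/dtau, dy/dtau) = (0.125000, 0.375000); Gamma_xxx = 0.000000, Gamma_xxy = -0.800000, Gamma_xyy = 0.000000, Gamma_yxx = 0.000000, Gamma_yxy = 0.000000, Gamma_yyy = 0.000000; k1 = (0.125000, 0.375000, 0.075000, 0.000000)
  k2: at (x, y) = (0.009375, -0.221875), (dx/dtau, dy/dtau) = (0.130625, 0.375000); Gamma_xxx = -0.062470, Gamma_xxy = -0.740385, Gamma_xyy = 0.000000, Gamma_yxx = 0.002644, Gamma_yxy = 0.031340, Gamma_yyy = 0.000000; k2 = (0.130625, 0.375000, 0.073600, -0.003115)
  k3: at (x, y) = (0.009797, -0.221875), (dx/dtau, dy/dtau) = (0.130520, 0.374766); Gamma_xxx = -0.065272, Gamma_xxy = -0.740283, Gamma_xyy = 0.000000, Gamma_yxx = 0.002888, Gamma_yxy = 0.032751, Gamma_yyy = 0.000000; k3 = (0.130520, 0.374766, 0.073533, -0.003253)
  k4: at (x, y) = (0.019578, -0.193785), (dx/dtau, dy/dtau) = (0.136030, 0.374512); Gamma_xxx = -0.117803, Gamma_xxy = -0.668569, Gamma_xyy = 0.000000, Gamma_yxx = 0.012008, Gamma_yxy = 0.068152, Gamma_yyy = 0.000000; k4 = (0.136030, 0.374512, 0.070300, -0.007166)
  Y <- Y + (h/6)(k1 + 2k2 + 2k3 + k4): x = 0.0196, y = -0.1938, dx/dtau = 0.1360, dy/dtau = 0.3745
step 2:
  k1: at (x, y) = (0.019583, -0.193774), (dx/dtau, dy/dtau) = (0.135989, 0.374502); Gamma_xxx = -0.117828, Gamma_xxy = -0.668538, Gamma_xyy = 0.000000, Gamma_yxx = 0.012015, Gamma_yxy = 0.068170, Gamma_yyy = 0.000000; k1 = (0.135989, 0.374502, 0.070274, -0.007166)
  k2: at (x, y) = (0.029782, -0.165686), (dx/dtau, dy/dtau) = (0.141260, 0.373965); Gamma_xxx = -0.156446, Gamma_xxy = -0.583668, Gamma_xyy = 0.000000, Gamma_yxx = 0.028815, Gamma_yxy = 0.107504, Gamma_yyy = 0.000000; k2 = (0.141260, 0.373965, 0.064788, -0.011933)
  k3: at (x, y) = (0.030177, -0.165727), (dx/dtau, dy/dtau) = (0.140848, 0.373607); Gamma_xxx = -0.158456, Gamma_xxy = -0.583424, Gamma_xyy = 0.000000, Gamma_yxx = 0.029585, Gamma_yxy = 0.108930, Gamma_yyy = 0.000000; k3 = (0.140848, 0.373607, 0.064545, -0.012051)
  k4: at (x, y) = (0.040710, -0.137733), (dx/dtau, dy/dtau) = (0.145671, 0.372695); Gamma_xxx = -0.177686, Gamma_xxy = -0.484962, Gamma_xyy = 0.000000, Gamma_yxx = 0.055526, Gamma_yxy = 0.151548, Gamma_yyy = 0.000000; k4 = (0.145671, 0.372695, 0.056428, -0.017634)
  Y <- Y + (h/6)(k1 + 2k2 + 2k3 + k4): x = 0.0407, y = -0.1377, dx/dtau = 0.1456, dy/dtau = 0.3727
step 3:
  k1: at (x, y) = (0.040730, -0.137715), (dx/dtau, dy/dtau) = (0.145623, 0.372683); Gamma_xxx = -0.177742, Gamma_xxy = -0.484879, Gamma_xyy = 0.000000, Gamma_yxx = 0.055581, Gamma_yxy = 0.151624, Gamma_yyy = 0.000000; k1 = (0.145623, 0.372683, 0.056399, -0.017636)
  k2: at (x, y) = (0.051652, -0.109764), (dx/dtau, dy/dtau) = (0.149853, 0.371360); Gamma_xxx = -0.173304, Gamma_xxy = -0.372805, Gamma_xyy = 0.000000, Gamma_yxx = 0.091567, Gamma_yxy = 0.196975, Gamma_yyy = 0.000000; k2 = (0.149853, 0.371360, 0.045385, -0.023979)
  k3: at (x, y) = (0.051969, -0.109863), (dx/dtau, dy/dtau) = (0.149027, 0.370885); Gamma_xxx = -0.174266, Gamma_xxy = -0.372586, Gamma_xyy = 0.000000, Gamma_yxx = 0.092687, Gamma_yxy = 0.198167, Gamma_yyy = 0.000000; k3 = (0.149027, 0.370885, 0.045057, -0.023965)
  k4: at (x, y) = (0.063084, -0.082083), (dx/dtau, dy/dtau) = (0.152382, 0.369089); Gamma_xxx = -0.141169, Gamma_xxy = -0.248644, Gamma_xyy = 0.000000, Gamma_yxx = 0.138770, Gamma_yxy = 0.244419, Gamma_yyy = 0.000000; k4 = (0.152382, 0.369089, 0.031247, -0.030716)
  Y <- Y + (h/6)(k1 + 2k2 + 2k3 + k4): x = 0.0631, y = -0.0821, dx/dtau = 0.1523, dy/dtau = 0.3691

Answer: x = 0.0631, y = -0.0821, dx/dtau = 0.1523, dy/dtau = 0.3691


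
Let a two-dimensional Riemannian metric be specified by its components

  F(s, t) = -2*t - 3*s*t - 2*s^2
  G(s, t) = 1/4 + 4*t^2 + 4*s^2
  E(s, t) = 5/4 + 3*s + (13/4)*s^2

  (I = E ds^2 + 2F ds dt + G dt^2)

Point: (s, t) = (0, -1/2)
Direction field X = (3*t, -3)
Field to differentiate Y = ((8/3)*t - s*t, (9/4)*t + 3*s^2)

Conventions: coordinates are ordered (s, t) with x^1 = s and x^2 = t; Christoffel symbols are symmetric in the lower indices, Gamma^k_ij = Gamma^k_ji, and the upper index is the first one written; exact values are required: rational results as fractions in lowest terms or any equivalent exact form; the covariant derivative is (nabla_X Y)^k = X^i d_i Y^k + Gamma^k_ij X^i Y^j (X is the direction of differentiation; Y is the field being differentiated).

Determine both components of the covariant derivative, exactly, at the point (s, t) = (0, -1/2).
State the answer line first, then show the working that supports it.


Answer: (nabla_X Y)^s = -125/12, (nabla_X Y)^t = -101/12

E = 5/4, F = 1, G = 5/4 at the point
E_s = 3, E_t = 0, F_s = 3/2, F_t = -2, G_s = 0, G_t = -4
EG - F^2 = 9/16;  g^inv = (16/9) * [[5/4, -1], [-1, 5/4]]
first-kind symbols [ij,l] = (1/2)(d_i g_jl + d_j g_il - d_l g_ij): [ss,s] = E_s/2 = 3/2, [ss,t] = F_s - E_t/2 = 3/2, [st,s] = E_t/2 = 0, [st,t] = G_s/2 = 0, [tt,s] = F_t - G_s/2 = -2, [tt,t] = G_t/2 = -2
Gamma^s_ij = (G*[ij,s] - F*[ij,t])/(EG - F^2), Gamma^t_ij = (E*[ij,t] - F*[ij,s])/(EG - F^2)
Gamma_sss = 2/3, Gamma_sst = 0, Gamma_stt = -8/9, Gamma_tss = 2/3, Gamma_tst = 0, Gamma_ttt = -8/9
X = (-3/2, -3), Y = (-4/3, -9/8) at the point


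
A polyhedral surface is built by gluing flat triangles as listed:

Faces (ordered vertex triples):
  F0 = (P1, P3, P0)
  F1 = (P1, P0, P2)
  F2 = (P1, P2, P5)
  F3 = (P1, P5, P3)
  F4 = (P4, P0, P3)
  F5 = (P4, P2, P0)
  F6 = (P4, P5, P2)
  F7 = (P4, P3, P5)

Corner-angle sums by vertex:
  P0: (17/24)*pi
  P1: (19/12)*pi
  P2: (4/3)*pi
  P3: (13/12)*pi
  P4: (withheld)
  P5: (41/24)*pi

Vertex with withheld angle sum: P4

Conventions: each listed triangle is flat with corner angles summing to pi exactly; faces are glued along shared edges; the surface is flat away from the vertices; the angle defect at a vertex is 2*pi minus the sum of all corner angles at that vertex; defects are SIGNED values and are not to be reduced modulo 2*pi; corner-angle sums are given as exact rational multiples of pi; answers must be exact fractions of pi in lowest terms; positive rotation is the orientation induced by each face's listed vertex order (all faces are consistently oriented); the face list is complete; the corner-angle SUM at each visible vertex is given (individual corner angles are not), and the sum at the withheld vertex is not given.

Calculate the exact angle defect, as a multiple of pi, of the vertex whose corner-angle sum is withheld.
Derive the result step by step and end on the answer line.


V = 6, E = 12, F = 8; chi = V - E + F = 2
Gauss-Bonnet: total defect = 2*pi*chi = 4*pi; visible defects sum to (43/12)*pi

Answer: defect(P4) = (5/12)*pi


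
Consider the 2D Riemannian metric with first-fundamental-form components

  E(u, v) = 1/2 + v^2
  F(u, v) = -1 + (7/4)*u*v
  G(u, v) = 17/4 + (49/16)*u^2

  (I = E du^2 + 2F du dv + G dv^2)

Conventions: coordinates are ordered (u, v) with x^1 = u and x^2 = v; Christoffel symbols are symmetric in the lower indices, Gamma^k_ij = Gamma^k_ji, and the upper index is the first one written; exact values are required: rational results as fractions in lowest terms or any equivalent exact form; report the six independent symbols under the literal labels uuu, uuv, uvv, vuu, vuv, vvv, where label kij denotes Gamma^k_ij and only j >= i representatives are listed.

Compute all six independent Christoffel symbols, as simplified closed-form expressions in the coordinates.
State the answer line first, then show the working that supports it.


Answer: Gamma_uuu = (-42*u*v^2 + 24*v)/(49*u^2 + 112*u*v + 136*v^2 + 36), Gamma_uuv = (-147*u^2*v + 196*u + 272*v)/(98*u^2 + 224*u*v + 272*v^2 + 72), Gamma_uvv = (-1029*u^3 - 1428*u)/(392*u^2 + 896*u*v + 1088*v^2 + 288), Gamma_vuu = (24*v^3 + 12*v)/(49*u^2 + 112*u*v + 136*v^2 + 36), Gamma_vuv = (42*u*v^2 + 49*u + 32*v)/(49*u^2 + 112*u*v + 136*v^2 + 36), Gamma_vvv = (147*u^2*v - 84*u)/(98*u^2 + 224*u*v + 272*v^2 + 72)

E = 1/2 + v^2; F = -1 + (7/4)*u*v; G = 17/4 + (49/16)*u^2
Gamma^k_ij = (1/2) g^{kl} (d_i g_jl + d_j g_il - d_l g_ij), with g^inv = (1/(EG-F^2)) [[G, -F], [-F, E]]
first partials: E_u = 0, E_v = 2*v, F_u = (7/4)*v, F_v = (7/4)*u, G_u = (49/8)*u, G_v = 0
D = EG - F^2 = 9/8 + (17/4)*v^2 + (7/2)*u*v + (49/32)*u^2
expanded: Gamma^u_uu = (G E_u - 2F F_u + F E_v)/(2D), Gamma^u_uv = (G E_v - F G_u)/(2D), Gamma^u_vv = (2G F_v - G G_u - F G_v)/(2D), Gamma^v_uu = (2E F_u - E E_v - F E_u)/(2D), Gamma^v_uv = (E G_u - F E_v)/(2D), Gamma^v_vv = (E G_v - 2F F_v + F G_u)/(2D); substitute and cancel common factors


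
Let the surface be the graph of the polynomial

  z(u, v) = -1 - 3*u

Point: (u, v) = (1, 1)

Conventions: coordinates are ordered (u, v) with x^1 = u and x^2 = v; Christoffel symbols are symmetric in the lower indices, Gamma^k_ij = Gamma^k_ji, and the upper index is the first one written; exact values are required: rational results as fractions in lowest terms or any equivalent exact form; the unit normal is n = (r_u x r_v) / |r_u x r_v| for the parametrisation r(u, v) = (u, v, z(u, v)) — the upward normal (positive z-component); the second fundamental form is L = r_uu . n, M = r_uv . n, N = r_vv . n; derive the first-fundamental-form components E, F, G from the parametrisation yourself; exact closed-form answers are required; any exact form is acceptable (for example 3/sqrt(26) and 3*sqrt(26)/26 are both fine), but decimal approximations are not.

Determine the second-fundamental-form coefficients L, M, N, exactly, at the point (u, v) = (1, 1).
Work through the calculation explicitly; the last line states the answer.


z_u = -3, z_v = 0, z_uu = 0, z_uv = 0, z_vv = 0
E = 10, F = 0, G = 1; answer radicand W^2 = 10
unnormalised second-form numerators: l = 0, m = 0, n = 0; L = l/sqrt(10), and similarly M = m/sqrt(W^2), N = n/sqrt(W^2)

Answer: L = 0, M = 0, N = 0


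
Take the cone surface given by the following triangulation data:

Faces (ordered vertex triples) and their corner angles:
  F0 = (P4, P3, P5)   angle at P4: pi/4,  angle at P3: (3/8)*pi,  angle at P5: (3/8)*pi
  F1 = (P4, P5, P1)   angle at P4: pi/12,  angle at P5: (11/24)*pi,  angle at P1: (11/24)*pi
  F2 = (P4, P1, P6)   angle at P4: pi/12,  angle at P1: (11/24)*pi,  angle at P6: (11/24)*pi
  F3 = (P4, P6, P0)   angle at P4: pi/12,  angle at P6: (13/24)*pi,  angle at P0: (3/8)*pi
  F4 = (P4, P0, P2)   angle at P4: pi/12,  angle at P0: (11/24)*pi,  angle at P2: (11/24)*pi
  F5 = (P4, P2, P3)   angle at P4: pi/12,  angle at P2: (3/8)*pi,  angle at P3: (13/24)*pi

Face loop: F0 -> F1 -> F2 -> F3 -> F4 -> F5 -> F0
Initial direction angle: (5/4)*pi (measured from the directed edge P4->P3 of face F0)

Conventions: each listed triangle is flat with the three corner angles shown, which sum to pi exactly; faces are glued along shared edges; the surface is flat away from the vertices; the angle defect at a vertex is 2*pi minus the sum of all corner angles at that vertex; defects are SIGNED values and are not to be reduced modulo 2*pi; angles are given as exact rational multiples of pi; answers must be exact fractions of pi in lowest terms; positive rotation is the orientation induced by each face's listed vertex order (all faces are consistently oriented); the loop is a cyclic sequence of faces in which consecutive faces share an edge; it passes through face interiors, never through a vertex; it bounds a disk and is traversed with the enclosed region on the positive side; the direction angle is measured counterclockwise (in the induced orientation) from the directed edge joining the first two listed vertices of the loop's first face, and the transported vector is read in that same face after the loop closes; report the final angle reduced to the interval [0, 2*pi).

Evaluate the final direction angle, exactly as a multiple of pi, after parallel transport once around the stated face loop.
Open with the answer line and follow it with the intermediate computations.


Answer: final direction angle = (7/12)*pi

enclosed vertex P4: corner angles sum to (2/3)*pi, defect = 2*pi - (2/3)*pi = (4/3)*pi
the rotation equals the total enclosed defect, so the final angle is initial + defects (mod 2*pi)
final angle = (5/4)*pi + (4/3)*pi = (7/12)*pi (mod 2*pi)


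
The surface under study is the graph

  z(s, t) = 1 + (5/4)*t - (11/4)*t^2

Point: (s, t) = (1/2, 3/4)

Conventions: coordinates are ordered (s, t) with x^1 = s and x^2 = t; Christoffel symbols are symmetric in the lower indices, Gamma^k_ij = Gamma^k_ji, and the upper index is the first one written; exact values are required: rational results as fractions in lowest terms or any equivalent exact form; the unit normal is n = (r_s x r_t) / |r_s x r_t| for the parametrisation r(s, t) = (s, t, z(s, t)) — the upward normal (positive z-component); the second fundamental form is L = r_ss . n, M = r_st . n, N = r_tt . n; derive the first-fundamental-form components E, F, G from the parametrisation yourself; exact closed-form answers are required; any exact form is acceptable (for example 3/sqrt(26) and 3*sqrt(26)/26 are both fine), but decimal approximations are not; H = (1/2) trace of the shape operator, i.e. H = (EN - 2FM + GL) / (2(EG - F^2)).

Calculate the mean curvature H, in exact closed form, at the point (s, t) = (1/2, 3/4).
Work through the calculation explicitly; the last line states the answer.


z_s = 0, z_t = -23/8, z_ss = 0, z_st = 0, z_tt = -11/2
E = 1, F = 0, G = 593/64; answer radicand W^2 = 593/64
unnormalised second-form numerators: l = 0, m = 0, n = -11/2; L = l/sqrt(593/64), and similarly M = m/sqrt(W^2), N = n/sqrt(W^2)
H = (E*n - 2*F*m + G*l) / (2*(EG - F^2)*sqrt(W^2)); E*n - 2*F*m + G*l = -11/2, EG - F^2 = 593/64, so H = (-176/593)/sqrt(593/64)

Answer: H = -1408*sqrt(593)/351649


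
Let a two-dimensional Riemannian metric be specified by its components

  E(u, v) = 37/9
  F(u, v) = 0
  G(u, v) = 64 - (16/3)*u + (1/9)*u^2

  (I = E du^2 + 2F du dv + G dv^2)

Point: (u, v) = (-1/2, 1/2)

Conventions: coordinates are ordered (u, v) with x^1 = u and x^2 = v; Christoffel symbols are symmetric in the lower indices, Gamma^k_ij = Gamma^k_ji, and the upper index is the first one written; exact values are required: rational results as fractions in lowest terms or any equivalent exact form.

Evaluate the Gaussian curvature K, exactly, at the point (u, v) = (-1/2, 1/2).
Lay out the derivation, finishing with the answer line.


E = 37/9, F = 0, G = 2401/36, EG - F^2 = 88837/324 at the point
E_u = 0, E_v = 0, F_u = 0, F_v = 0, G_u = -49/9, G_v = 0
E_vv = 0, F_uv = 0, G_uu = 2/9
Evaluate Brioschi's two determinant matrices M1, M2 and divide by (EG - F^2)^2.
M1 = [[-E_vv/2 + F_uv - G_uu/2, E_u/2, F_u - E_v/2], [F_v - G_u/2, E, F], [G_v/2, F, G]] = [[-1/9, 0, 0], [49/18, 37/9, 0], [0, 0, 2401/36]]; det M1 = -88837/2916
M2 = [[0, E_v/2, G_u/2], [E_v/2, E, F], [G_u/2, F, G]] = [[0, 0, -49/18], [0, 37/9, 0], [-49/18, 0, 2401/36]]; det M2 = -88837/2916
det M1 - det M2 = 0; K = 0 / (88837/324)^2 = 0

Answer: K = 0


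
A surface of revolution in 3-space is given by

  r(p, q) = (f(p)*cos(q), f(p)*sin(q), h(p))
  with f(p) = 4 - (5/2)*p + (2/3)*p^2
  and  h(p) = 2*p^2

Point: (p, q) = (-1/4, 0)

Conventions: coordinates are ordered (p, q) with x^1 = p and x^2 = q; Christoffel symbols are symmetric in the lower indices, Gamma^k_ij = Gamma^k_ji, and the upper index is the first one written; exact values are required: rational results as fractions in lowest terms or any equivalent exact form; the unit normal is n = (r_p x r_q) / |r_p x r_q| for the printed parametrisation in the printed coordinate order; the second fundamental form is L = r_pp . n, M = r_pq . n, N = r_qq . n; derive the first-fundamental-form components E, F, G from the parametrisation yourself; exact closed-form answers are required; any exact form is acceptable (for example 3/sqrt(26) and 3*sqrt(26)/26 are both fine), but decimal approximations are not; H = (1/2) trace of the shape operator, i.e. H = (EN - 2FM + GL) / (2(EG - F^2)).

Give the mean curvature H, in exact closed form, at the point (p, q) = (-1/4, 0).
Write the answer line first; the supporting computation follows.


Answer: H = -3609*sqrt(13)/59150

f = 14/3, f' = -17/6, f'' = 4/3, h' = -1, h'' = 4
E = 325/36, F = 0, G = 196/9; answer radicand W^2 = 325/36
unnormalised second-form numerators: l = -10, m = 0, n = -14/3; L = l/sqrt(325/36), and similarly M = m/sqrt(W^2), N = n/sqrt(W^2)
H = (E*n - 2*F*m + G*l) / (2*(EG - F^2)*sqrt(W^2)); E*n - 2*F*m + G*l = -14035/54, EG - F^2 = 15925/81, so H = (-1203/1820)/sqrt(325/36)


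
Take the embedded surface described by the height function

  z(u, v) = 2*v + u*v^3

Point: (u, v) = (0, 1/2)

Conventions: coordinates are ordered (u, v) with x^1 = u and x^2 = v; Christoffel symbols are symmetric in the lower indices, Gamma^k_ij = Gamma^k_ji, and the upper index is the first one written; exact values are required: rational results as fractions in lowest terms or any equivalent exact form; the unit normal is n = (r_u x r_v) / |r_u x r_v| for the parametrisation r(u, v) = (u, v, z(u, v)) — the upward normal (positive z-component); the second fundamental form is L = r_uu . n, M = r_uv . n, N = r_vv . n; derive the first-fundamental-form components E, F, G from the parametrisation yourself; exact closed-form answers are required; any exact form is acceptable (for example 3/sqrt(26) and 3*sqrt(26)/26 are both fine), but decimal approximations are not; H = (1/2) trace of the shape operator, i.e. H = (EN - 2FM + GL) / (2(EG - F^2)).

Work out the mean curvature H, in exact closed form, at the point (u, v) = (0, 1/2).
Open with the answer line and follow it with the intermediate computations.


Answer: H = -32*sqrt(321)/34347

z_u = 1/8, z_v = 2, z_uu = 0, z_uv = 3/4, z_vv = 0
E = 65/64, F = 1/4, G = 5; answer radicand W^2 = 321/64
unnormalised second-form numerators: l = 0, m = 3/4, n = 0; L = l/sqrt(321/64), and similarly M = m/sqrt(W^2), N = n/sqrt(W^2)
H = (E*n - 2*F*m + G*l) / (2*(EG - F^2)*sqrt(W^2)); E*n - 2*F*m + G*l = -3/8, EG - F^2 = 321/64, so H = (-4/107)/sqrt(321/64)


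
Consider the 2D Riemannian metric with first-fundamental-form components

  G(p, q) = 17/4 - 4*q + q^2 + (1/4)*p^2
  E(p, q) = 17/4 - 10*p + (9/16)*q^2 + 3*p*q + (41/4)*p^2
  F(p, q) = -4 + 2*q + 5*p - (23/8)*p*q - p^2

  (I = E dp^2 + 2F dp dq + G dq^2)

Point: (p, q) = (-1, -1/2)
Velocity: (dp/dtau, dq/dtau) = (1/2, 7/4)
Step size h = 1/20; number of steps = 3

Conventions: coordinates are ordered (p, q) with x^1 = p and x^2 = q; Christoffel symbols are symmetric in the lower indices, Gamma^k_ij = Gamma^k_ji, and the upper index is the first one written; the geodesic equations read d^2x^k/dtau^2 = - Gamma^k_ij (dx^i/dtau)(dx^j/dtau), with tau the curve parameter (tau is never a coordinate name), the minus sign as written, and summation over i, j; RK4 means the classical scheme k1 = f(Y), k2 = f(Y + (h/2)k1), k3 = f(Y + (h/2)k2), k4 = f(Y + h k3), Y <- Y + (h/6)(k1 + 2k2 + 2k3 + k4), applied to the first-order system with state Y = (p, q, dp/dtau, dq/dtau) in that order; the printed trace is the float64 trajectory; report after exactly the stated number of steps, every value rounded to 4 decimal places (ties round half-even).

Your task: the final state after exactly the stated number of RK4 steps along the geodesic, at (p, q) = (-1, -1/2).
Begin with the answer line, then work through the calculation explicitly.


Answer: p = -0.9190, q = -0.2155, dp/dtau = 0.5823, dq/dtau = 2.0599

f(Y) = (dp/dtau, dq/dtau, -Gamma^p_ij Y'^i Y'^j, -Gamma^q_ij Y'^i Y'^j) with the Gammas evaluated at the stage position; h = 0.050000; intermediate values shown to 6 dp
step 0: p = -1.0000, q = -0.5000, dp/dtau = 0.5000, dq/dtau = 1.7500
step 1:
  k1: at (p, q) = (-1.000000, -0.500000), (dp/dtau, dq/dtau) = (0.500000, 1.750000); Gamma_ppp = 0.877648, Gamma_ppq = -0.695512, Gamma_pqq = 0.160862, Gamma_qpp = 3.131037, Gamma_qpq = -1.318582, Gamma_qqq = -0.073968; k1 = (0.500000, 1.750000, 0.505094, 1.751285)
  k2: at (p, q) = (-0.987500, -0.456250), (dp/dtau, dq/dtau) = (0.512627, 1.793782); Gamma_ppp = 0.911681, Gamma_ppq = -0.712750, Gamma_pqq = 0.170278, Gamma_qpp = 3.228860, Gamma_qpq = -1.361393, Gamma_qqq = -0.060121; k2 = (0.512627, 1.793782, 0.523336, 1.848662)
  k3: at (p, q) = (-0.987184, -0.455155), (dp/dtau, dq/dtau) = (0.513083, 1.796217); Gamma_ppp = 0.912536, Gamma_ppq = -0.713182, Gamma_pqq = 0.170521, Gamma_qpp = 3.231335, Gamma_qpq = -1.362474, Gamma_qqq = -0.059758; k3 = (0.513083, 1.796217, 0.524154, 1.853477)
  k4: at (p, q) = (-0.974346, -0.410189), (dp/dtau, dq/dtau) = (0.526208, 1.842674); Gamma_ppp = 0.948228, Gamma_ppq = -0.730959, Gamma_pqq = 0.180845, Gamma_qpp = 3.335317, Gamma_qpq = -1.407475, Gamma_qqq = -0.044143; k4 = (0.526208, 1.842674, 0.540909, 1.955811)
  Y <- Y + (h/6)(k1 + 2k2 + 2k3 + k4): p = -0.9744, q = -0.4102, dp/dtau = 0.5262, dq/dtau = 1.8426
step 2:
  k1: at (p, q) = (-0.974353, -0.410228), (dp/dtau, dq/dtau) = (0.526175, 1.842595); Gamma_ppp = 0.948191, Gamma_ppq = -0.730943, Gamma_pqq = 0.180836, Gamma_qpp = 3.335208, Gamma_qpq = -1.407432, Gamma_qqq = -0.044157; k1 = (0.526175, 1.842595, 0.540856, 1.955622)
  k2: at (p, q) = (-0.961199, -0.364163), (dp/dtau, dq/dtau) = (0.539696, 1.891485); Gamma_ppp = 0.985243, Gamma_ppq = -0.749069, Gamma_pqq = 0.192098, Gamma_qpp = 3.444903, Gamma_qpq = -1.454316, Gamma_qqq = -0.026661; k2 = (0.539696, 1.891485, 0.555092, 2.061192)
  k3: at (p, q) = (-0.960861, -0.362941), (dp/dtau, dq/dtau) = (0.540052, 1.894125); Gamma_ppp = 0.986251, Gamma_ppq = -0.749549, Gamma_pqq = 0.192407, Gamma_qpp = 3.447910, Gamma_qpq = -1.455581, Gamma_qqq = -0.026173; k3 = (0.540052, 1.894125, 0.555521, 2.066200)
  k4: at (p, q) = (-0.947350, -0.315522), (dp/dtau, dq/dtau) = (0.553951, 1.945905); Gamma_ppp = 1.024669, Gamma_ppq = -0.767925, Gamma_pqq = 0.204762, Gamma_qpp = 3.563978, Gamma_qpq = -1.504406, Gamma_qqq = -0.006446; k4 = (0.553951, 1.945905, 0.565776, 2.174067)
  Y <- Y + (h/6)(k1 + 2k2 + 2k3 + k4): p = -0.9474, q = -0.3156, dp/dtau = 0.5539, dq/dtau = 1.9458
step 3:
  k1: at (p, q) = (-0.947356, -0.315563), (dp/dtau, dq/dtau) = (0.553907, 1.945799); Gamma_ppp = 1.024624, Gamma_ppq = -0.767908, Gamma_pqq = 0.204751, Gamma_qpp = 3.563841, Gamma_qpq = -1.504355, Gamma_qqq = -0.006466; k1 = (0.553907, 1.945799, 0.565708, 2.173809)
  k2: at (p, q) = (-0.933509, -0.266918), (dp/dtau, dq/dtau) = (0.568050, 2.000144); Gamma_ppp = 1.063863, Gamma_ppq = -0.786220, Gamma_pqq = 0.218215, Gamma_qpp = 3.685365, Gamma_qpq = -1.554555, Gamma_qqq = 0.015596; k2 = (0.568050, 2.000144, 0.570302, 2.280923)
  k3: at (p, q) = (-0.933155, -0.265560), (dp/dtau, dq/dtau) = (0.568165, 2.002822); Gamma_ppp = 1.065018, Gamma_ppq = -0.786727, Gamma_pqq = 0.218601, Gamma_qpp = 3.688972, Gamma_qpq = -1.555998, Gamma_qqq = 0.016247; k3 = (0.568165, 2.002822, 0.569809, 2.285230)
  k4: at (p, q) = (-0.918948, -0.215422), (dp/dtau, dq/dtau) = (0.582397, 2.060060); Gamma_ppp = 1.104804, Gamma_ppq = -0.804691, Gamma_pqq = 0.233327, Gamma_qpp = 3.816220, Gamma_qpq = -1.607324, Gamma_qqq = 0.041035; k4 = (0.582397, 2.060060, 0.565956, 2.388294)
  Y <- Y + (h/6)(k1 + 2k2 + 2k3 + k4): p = -0.9190, q = -0.2155, dp/dtau = 0.5823, dq/dtau = 2.0599


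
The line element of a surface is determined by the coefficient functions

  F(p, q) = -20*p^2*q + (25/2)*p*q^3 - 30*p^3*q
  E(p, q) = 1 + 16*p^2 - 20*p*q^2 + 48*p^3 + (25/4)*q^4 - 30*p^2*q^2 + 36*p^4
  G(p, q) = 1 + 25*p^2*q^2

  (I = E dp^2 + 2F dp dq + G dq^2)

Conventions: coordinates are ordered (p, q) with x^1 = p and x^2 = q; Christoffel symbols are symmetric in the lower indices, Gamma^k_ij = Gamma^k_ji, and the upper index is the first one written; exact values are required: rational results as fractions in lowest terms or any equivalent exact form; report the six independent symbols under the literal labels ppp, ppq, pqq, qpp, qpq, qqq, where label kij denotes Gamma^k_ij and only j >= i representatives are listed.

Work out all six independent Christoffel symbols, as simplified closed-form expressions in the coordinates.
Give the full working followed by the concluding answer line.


E = 1 + 16*p^2 - 20*p*q^2 + 48*p^3 + (25/4)*q^4 - 30*p^2*q^2 + 36*p^4; F = -20*p^2*q + (25/2)*p*q^3 - 30*p^3*q; G = 1 + 25*p^2*q^2
Gamma^k_ij = (1/2) g^{kl} (d_i g_jl + d_j g_il - d_l g_ij), with g^inv = (1/(EG-F^2)) [[G, -F], [-F, E]]
first partials: E_p = 32*p - 20*q^2 + 144*p^2 - 60*p*q^2 + 144*p^3, E_q = -40*p*q + 25*q^3 - 60*p^2*q, F_p = -40*p*q + (25/2)*q^3 - 90*p^2*q, F_q = -20*p^2 + (75/2)*p*q^2 - 30*p^3, G_p = 50*p*q^2, G_q = 50*p^2*q
D = EG - F^2 = 1 + 16*p^2 - 20*p*q^2 + 48*p^3 + (25/4)*q^4 - 5*p^2*q^2 + 36*p^4
expanded: Gamma^p_pp = (G E_p - 2F F_p + F E_q)/(2D), Gamma^p_pq = (G E_q - F G_p)/(2D), Gamma^p_qq = (2G F_q - G G_p - F G_q)/(2D), Gamma^q_pp = (2E F_p - E E_q - F E_p)/(2D), Gamma^q_pq = (E G_p - F E_q)/(2D), Gamma^q_qq = (E G_q - 2F F_q + F G_p)/(2D); substitute and cancel common factors

Answer: Gamma_ppp = (288*p^3 + 288*p^2 - 120*p*q^2 + 64*p - 40*q^2)/(144*p^4 + 192*p^3 - 20*p^2*q^2 + 64*p^2 - 80*p*q^2 + 25*q^4 + 4), Gamma_ppq = (-120*p^2*q - 80*p*q + 50*q^3)/(144*p^4 + 192*p^3 - 20*p^2*q^2 + 64*p^2 - 80*p*q^2 + 25*q^4 + 4), Gamma_pqq = (-120*p^3 - 80*p^2 + 50*p*q^2)/(144*p^4 + 192*p^3 - 20*p^2*q^2 + 64*p^2 - 80*p*q^2 + 25*q^4 + 4), Gamma_qpp = (-240*p^2*q - 80*p*q)/(144*p^4 + 192*p^3 - 20*p^2*q^2 + 64*p^2 - 80*p*q^2 + 25*q^4 + 4), Gamma_qpq = 100*p*q^2/(144*p^4 + 192*p^3 - 20*p^2*q^2 + 64*p^2 - 80*p*q^2 + 25*q^4 + 4), Gamma_qqq = 100*p^2*q/(144*p^4 + 192*p^3 - 20*p^2*q^2 + 64*p^2 - 80*p*q^2 + 25*q^4 + 4)


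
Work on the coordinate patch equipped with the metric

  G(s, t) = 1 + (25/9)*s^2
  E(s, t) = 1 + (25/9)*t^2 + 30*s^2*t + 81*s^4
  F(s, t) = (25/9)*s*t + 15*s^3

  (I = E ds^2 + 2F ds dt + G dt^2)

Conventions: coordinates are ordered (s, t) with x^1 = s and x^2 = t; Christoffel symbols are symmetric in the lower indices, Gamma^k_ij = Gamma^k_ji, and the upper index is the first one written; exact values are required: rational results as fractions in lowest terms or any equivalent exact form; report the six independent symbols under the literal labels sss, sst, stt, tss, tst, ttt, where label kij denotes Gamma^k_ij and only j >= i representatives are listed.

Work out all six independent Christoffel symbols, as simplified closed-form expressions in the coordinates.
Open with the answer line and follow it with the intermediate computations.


Answer: Gamma_sss = (1458*s^3 + 270*s*t)/(729*s^4 + 270*s^2*t + 25*s^2 + 25*t^2 + 9), Gamma_sst = (135*s^2 + 25*t)/(729*s^4 + 270*s^2*t + 25*s^2 + 25*t^2 + 9), Gamma_stt = 0, Gamma_tss = 270*s^2/(729*s^4 + 270*s^2*t + 25*s^2 + 25*t^2 + 9), Gamma_tst = 25*s/(729*s^4 + 270*s^2*t + 25*s^2 + 25*t^2 + 9), Gamma_ttt = 0

E = 1 + (25/9)*t^2 + 30*s^2*t + 81*s^4; F = (25/9)*s*t + 15*s^3; G = 1 + (25/9)*s^2
Gamma^k_ij = (1/2) g^{kl} (d_i g_jl + d_j g_il - d_l g_ij), with g^inv = (1/(EG-F^2)) [[G, -F], [-F, E]]
first partials: E_s = 60*s*t + 324*s^3, E_t = (50/9)*t + 30*s^2, F_s = (25/9)*t + 45*s^2, F_t = (25/9)*s, G_s = (50/9)*s, G_t = 0
D = EG - F^2 = 1 + (25/9)*t^2 + (25/9)*s^2 + 30*s^2*t + 81*s^4
expanded: Gamma^s_ss = (G E_s - 2F F_s + F E_t)/(2D), Gamma^s_st = (G E_t - F G_s)/(2D), Gamma^s_tt = (2G F_t - G G_s - F G_t)/(2D), Gamma^t_ss = (2E F_s - E E_t - F E_s)/(2D), Gamma^t_st = (E G_s - F E_t)/(2D), Gamma^t_tt = (E G_t - 2F F_t + F G_s)/(2D); substitute and cancel common factors


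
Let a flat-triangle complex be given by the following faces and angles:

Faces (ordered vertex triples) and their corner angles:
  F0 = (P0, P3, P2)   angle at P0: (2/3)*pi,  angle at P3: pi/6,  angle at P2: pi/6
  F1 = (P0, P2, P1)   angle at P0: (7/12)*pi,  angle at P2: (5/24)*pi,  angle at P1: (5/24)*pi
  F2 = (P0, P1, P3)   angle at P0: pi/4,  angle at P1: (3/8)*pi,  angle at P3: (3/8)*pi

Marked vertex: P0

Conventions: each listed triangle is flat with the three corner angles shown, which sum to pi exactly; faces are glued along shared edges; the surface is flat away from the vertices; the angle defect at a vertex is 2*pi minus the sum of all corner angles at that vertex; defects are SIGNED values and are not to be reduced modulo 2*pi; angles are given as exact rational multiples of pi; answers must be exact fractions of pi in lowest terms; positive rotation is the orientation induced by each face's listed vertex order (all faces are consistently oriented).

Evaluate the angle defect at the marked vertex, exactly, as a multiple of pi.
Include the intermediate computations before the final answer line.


Sum of corner angles at P0: (3/2)*pi
defect = 2*pi - (3/2)*pi

Answer: defect(P0) = pi/2
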